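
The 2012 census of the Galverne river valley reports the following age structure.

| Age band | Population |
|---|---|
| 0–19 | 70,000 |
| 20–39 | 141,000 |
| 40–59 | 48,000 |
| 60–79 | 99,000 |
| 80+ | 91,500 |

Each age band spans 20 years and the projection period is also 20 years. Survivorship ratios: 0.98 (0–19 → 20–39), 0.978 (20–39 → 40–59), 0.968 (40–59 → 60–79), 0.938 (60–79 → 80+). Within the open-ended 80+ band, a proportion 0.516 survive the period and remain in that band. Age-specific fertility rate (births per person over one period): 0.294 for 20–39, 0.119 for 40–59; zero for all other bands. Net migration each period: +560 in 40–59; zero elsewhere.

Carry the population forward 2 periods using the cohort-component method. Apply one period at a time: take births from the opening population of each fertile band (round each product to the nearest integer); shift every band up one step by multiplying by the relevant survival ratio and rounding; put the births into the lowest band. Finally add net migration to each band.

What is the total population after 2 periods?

After projecting period 1:
Births: 141000 * 0.294 = 41454  |  48000 * 0.119 = 5712 → total 47166
20–39: 70000 * 0.98 = 68600
40–59: 141000 * 0.978 = 137898
60–79: 48000 * 0.968 = 46464
80+: 99000 * 0.938 + 91500 * 0.516 = 92862 + 47214 = 140076
Net migration: 40–59 + 560 → 138458
Population now: 0–19=47166, 20–39=68600, 40–59=138458, 60–79=46464, 80+=140076
After projecting period 2:
Births: 68600 * 0.294 = 20168  |  138458 * 0.119 = 16477 → total 36645
20–39: 47166 * 0.98 = 46223
40–59: 68600 * 0.978 = 67091
60–79: 138458 * 0.968 = 134027
80+: 46464 * 0.938 + 140076 * 0.516 = 43583 + 72279 = 115862
Net migration: 40–59 + 560 → 67651
Population now: 0–19=36645, 20–39=46223, 40–59=67651, 60–79=134027, 80+=115862
Total after period 2: 36645 + 46223 + 67651 + 134027 + 115862 = 400408

400408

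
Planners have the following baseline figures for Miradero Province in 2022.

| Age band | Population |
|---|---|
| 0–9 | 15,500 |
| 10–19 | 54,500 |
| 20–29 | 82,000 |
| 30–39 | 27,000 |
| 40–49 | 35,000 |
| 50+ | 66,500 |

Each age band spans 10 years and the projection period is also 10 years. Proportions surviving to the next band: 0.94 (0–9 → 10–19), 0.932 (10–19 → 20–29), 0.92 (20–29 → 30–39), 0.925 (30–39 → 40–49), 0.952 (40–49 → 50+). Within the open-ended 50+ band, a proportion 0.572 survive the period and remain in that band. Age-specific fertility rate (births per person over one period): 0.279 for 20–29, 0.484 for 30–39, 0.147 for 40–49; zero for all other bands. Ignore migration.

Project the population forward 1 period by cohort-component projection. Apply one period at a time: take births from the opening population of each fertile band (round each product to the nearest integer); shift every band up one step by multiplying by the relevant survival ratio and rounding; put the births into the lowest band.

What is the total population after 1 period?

278228

— Period 1 —
Births: 82000 × 0.279 = 22878, 27000 × 0.484 = 13068, 35000 × 0.147 = 5145 → 41091
10–19: 15500 × 0.94 = 14570
20–29: 54500 × 0.932 = 50794
30–39: 82000 × 0.92 = 75440
40–49: 27000 × 0.925 = 24975
50+: 35000 × 0.952 + 66500 × 0.572 = 33320 + 38038 = 71358
End of period: [41091, 14570, 50794, 75440, 24975, 71358]
Total after period 1: 41091 + 14570 + 50794 + 75440 + 24975 + 71358 = 278228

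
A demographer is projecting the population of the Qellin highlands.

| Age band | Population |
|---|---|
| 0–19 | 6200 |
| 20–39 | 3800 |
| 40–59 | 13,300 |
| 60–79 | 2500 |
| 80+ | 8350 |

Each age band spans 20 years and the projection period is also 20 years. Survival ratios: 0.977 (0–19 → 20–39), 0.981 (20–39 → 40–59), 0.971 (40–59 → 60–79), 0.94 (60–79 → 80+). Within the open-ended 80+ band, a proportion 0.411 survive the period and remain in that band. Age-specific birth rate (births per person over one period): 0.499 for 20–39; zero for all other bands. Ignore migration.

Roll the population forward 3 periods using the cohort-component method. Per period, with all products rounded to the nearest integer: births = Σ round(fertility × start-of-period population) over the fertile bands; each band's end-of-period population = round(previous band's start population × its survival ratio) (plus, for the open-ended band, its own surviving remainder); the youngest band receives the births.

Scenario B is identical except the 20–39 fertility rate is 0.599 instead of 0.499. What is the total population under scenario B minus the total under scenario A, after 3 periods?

1366

Numbering the groups 1..5 from youngest to oldest:
— Period 1 —
Births: 3800 * 0.499 = 1896
Group 2: 6200 * 0.977 = 6057
Group 3: 3800 * 0.981 = 3728
Group 4: 13300 * 0.971 = 12914
Group 5: 2500 * 0.94 + 8350 * 0.411 = 2350 + 3432 = 5782
Giving 1896 / 6057 / 3728 / 12914 / 5782.
— Period 2 —
Births: 6057 * 0.499 = 3022
Group 2: 1896 * 0.977 = 1852
Group 3: 6057 * 0.981 = 5942
Group 4: 3728 * 0.971 = 3620
Group 5: 12914 * 0.94 + 5782 * 0.411 = 12139 + 2376 = 14515
Giving 3022 / 1852 / 5942 / 3620 / 14515.
— Period 3 —
Births: 1852 * 0.499 = 924
Group 2: 3022 * 0.977 = 2952
Group 3: 1852 * 0.981 = 1817
Group 4: 5942 * 0.971 = 5770
Group 5: 3620 * 0.94 + 14515 * 0.411 = 3403 + 5966 = 9369
Giving 924 / 2952 / 1817 / 5770 / 9369.
Scenario A total after 3 periods: 20832
Scenario B projection —
— Period 1 —
Births: 3800 * 0.599 = 2276
Group 2: 6200 * 0.977 = 6057
Group 3: 3800 * 0.981 = 3728
Group 4: 13300 * 0.971 = 12914
Group 5: 2500 * 0.94 + 8350 * 0.411 = 2350 + 3432 = 5782
Giving 2276 / 6057 / 3728 / 12914 / 5782.
— Period 2 —
Births: 6057 * 0.599 = 3628
Group 2: 2276 * 0.977 = 2224
Group 3: 6057 * 0.981 = 5942
Group 4: 3728 * 0.971 = 3620
Group 5: 12914 * 0.94 + 5782 * 0.411 = 12139 + 2376 = 14515
Giving 3628 / 2224 / 5942 / 3620 / 14515.
— Period 3 —
Births: 2224 * 0.599 = 1332
Group 2: 3628 * 0.977 = 3545
Group 3: 2224 * 0.981 = 2182
Group 4: 5942 * 0.971 = 5770
Group 5: 3620 * 0.94 + 14515 * 0.411 = 3403 + 5966 = 9369
Giving 1332 / 3545 / 2182 / 5770 / 9369.
Scenario B total after 3 periods: 22198
Difference B − A = 22198 − 20832 = 1366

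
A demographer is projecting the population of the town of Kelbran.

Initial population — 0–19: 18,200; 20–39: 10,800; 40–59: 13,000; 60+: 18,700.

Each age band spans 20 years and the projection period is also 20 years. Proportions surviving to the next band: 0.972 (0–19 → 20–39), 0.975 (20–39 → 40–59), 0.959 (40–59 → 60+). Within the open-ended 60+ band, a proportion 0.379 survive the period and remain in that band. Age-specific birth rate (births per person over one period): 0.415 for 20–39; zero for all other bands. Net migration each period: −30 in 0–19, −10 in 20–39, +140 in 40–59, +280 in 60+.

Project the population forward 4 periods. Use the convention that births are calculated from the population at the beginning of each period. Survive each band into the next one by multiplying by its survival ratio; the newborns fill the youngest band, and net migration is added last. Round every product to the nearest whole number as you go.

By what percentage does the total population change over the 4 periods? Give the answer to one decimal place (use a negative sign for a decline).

Period 1.
Births: 10800 × 0.415 = 4482
20–39: 18200 × 0.972 = 17690
40–59: 10800 × 0.975 = 10530
60+: 13000 × 0.959 + 18700 × 0.379 = 12467 + 7087 = 19554
Net migration: 0–19 − 30 → 4452; 20–39 − 10 → 17680; 40–59 + 140 → 10670; 60+ + 280 → 19834
Giving 4452 / 17680 / 10670 / 19834.
Period 2.
Births: 17680 × 0.415 = 7337
20–39: 4452 × 0.972 = 4327
40–59: 17680 × 0.975 = 17238
60+: 10670 × 0.959 + 19834 × 0.379 = 10233 + 7517 = 17750
Net migration: 0–19 − 30 → 7307; 20–39 − 10 → 4317; 40–59 + 140 → 17378; 60+ + 280 → 18030
Giving 7307 / 4317 / 17378 / 18030.
Period 3.
Births: 4317 × 0.415 = 1792
20–39: 7307 × 0.972 = 7102
40–59: 4317 × 0.975 = 4209
60+: 17378 × 0.959 + 18030 × 0.379 = 16666 + 6833 = 23499
Net migration: 0–19 − 30 → 1762; 20–39 − 10 → 7092; 40–59 + 140 → 4349; 60+ + 280 → 23779
Giving 1762 / 7092 / 4349 / 23779.
Period 4.
Births: 7092 × 0.415 = 2943
20–39: 1762 × 0.972 = 1713
40–59: 7092 × 0.975 = 6915
60+: 4349 × 0.959 + 23779 × 0.379 = 4171 + 9012 = 13183
Net migration: 0–19 − 30 → 2913; 20–39 − 10 → 1703; 40–59 + 140 → 7055; 60+ + 280 → 13463
Giving 2913 / 1703 / 7055 / 13463.
Total: 60700 → 25134; change = -35566; percentage change = -58.6%

-58.6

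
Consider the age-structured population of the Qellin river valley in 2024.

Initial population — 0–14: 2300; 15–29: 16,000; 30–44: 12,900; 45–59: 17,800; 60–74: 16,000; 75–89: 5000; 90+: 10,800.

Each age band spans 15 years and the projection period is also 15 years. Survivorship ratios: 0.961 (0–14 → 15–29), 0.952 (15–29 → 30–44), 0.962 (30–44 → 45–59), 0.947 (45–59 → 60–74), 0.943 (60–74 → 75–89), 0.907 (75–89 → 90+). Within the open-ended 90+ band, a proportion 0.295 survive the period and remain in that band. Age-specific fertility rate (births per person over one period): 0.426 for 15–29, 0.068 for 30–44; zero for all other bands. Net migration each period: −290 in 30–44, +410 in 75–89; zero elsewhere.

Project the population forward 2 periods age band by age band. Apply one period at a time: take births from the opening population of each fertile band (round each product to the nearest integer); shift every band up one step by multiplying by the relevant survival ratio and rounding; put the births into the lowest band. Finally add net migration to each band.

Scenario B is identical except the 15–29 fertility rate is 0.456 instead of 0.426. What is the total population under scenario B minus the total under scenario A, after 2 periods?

(Bands numbered youngest = 1 to oldest = 7.)
After projecting period 1:
Births: 16000 × 0.426 = 6816 ; 12900 × 0.068 = 877 — total 7693
Band 2: 2300 × 0.961 = 2210
Band 3: 16000 × 0.952 = 15232
Band 4: 12900 × 0.962 = 12410
Band 5: 17800 × 0.947 = 16857
Band 6: 16000 × 0.943 = 15088
Band 7: 5000 × 0.907 + 10800 × 0.295 = 4535 + 3186 = 7721
Net migration: Band 3 − 290 → 14942; Band 6 + 410 → 15498
End of period: [7693, 2210, 14942, 12410, 16857, 15498, 7721]
After projecting period 2:
Births: 2210 × 0.426 = 941 ; 14942 × 0.068 = 1016 — total 1957
Band 2: 7693 × 0.961 = 7393
Band 3: 2210 × 0.952 = 2104
Band 4: 14942 × 0.962 = 14374
Band 5: 12410 × 0.947 = 11752
Band 6: 16857 × 0.943 = 15896
Band 7: 15498 × 0.907 + 7721 × 0.295 = 14057 + 2278 = 16335
Net migration: Band 3 − 290 → 1814; Band 6 + 410 → 16306
End of period: [1957, 7393, 1814, 14374, 11752, 16306, 16335]
Scenario A total after 2 periods: 69931
Scenario B projection —
After projecting period 1:
Births: 16000 × 0.456 = 7296 ; 12900 × 0.068 = 877 — total 8173
Band 2: 2300 × 0.961 = 2210
Band 3: 16000 × 0.952 = 15232
Band 4: 12900 × 0.962 = 12410
Band 5: 17800 × 0.947 = 16857
Band 6: 16000 × 0.943 = 15088
Band 7: 5000 × 0.907 + 10800 × 0.295 = 4535 + 3186 = 7721
Net migration: Band 3 − 290 → 14942; Band 6 + 410 → 15498
End of period: [8173, 2210, 14942, 12410, 16857, 15498, 7721]
After projecting period 2:
Births: 2210 × 0.456 = 1008 ; 14942 × 0.068 = 1016 — total 2024
Band 2: 8173 × 0.961 = 7854
Band 3: 2210 × 0.952 = 2104
Band 4: 14942 × 0.962 = 14374
Band 5: 12410 × 0.947 = 11752
Band 6: 16857 × 0.943 = 15896
Band 7: 15498 × 0.907 + 7721 × 0.295 = 14057 + 2278 = 16335
Net migration: Band 3 − 290 → 1814; Band 6 + 410 → 16306
End of period: [2024, 7854, 1814, 14374, 11752, 16306, 16335]
Scenario B total after 2 periods: 70459
Difference B − A = 70459 − 69931 = 528

528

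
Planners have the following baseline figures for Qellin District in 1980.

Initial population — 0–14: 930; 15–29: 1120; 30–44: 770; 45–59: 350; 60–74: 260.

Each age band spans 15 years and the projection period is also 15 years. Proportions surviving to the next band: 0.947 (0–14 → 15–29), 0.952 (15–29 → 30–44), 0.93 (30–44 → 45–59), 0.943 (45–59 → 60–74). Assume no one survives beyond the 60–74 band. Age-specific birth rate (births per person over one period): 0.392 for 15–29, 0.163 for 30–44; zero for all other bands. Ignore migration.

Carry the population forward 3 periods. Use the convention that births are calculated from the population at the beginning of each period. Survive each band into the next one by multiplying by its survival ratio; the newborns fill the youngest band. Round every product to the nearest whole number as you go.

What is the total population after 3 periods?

3062

After projecting period 1:
Births: 1120 × 0.392 = 439, 770 × 0.163 = 126 — total 565
15–29: 930 × 0.947 = 881
30–44: 1120 × 0.952 = 1066
45–59: 770 × 0.93 = 716
60–74: 350 × 0.943 = 330
→ [565, 881, 1066, 716, 330]
After projecting period 2:
Births: 881 × 0.392 = 345, 1066 × 0.163 = 174 — total 519
15–29: 565 × 0.947 = 535
30–44: 881 × 0.952 = 839
45–59: 1066 × 0.93 = 991
60–74: 716 × 0.943 = 675
→ [519, 535, 839, 991, 675]
After projecting period 3:
Births: 535 × 0.392 = 210, 839 × 0.163 = 137 — total 347
15–29: 519 × 0.947 = 491
30–44: 535 × 0.952 = 509
45–59: 839 × 0.93 = 780
60–74: 991 × 0.943 = 935
→ [347, 491, 509, 780, 935]
Total after period 3: 347 + 491 + 509 + 780 + 935 = 3062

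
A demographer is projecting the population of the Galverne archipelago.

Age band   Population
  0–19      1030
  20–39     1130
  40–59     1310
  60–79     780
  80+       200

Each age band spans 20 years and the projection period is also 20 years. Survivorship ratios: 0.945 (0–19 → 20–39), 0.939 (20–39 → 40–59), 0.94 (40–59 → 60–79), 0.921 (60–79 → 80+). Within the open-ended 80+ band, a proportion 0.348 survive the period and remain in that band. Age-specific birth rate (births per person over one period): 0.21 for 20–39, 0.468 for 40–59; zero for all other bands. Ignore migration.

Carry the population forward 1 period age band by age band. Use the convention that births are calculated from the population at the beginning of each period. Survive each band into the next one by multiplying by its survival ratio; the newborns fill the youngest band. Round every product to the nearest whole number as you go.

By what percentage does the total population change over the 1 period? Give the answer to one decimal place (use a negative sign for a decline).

10.2

Period 1:
Births: 1130 × 0.21 = 237 ; 1310 × 0.468 = 613 ⇒ total 850
20–39: 1030 × 0.945 = 973
40–59: 1130 × 0.939 = 1061
60–79: 1310 × 0.94 = 1231
80+: 780 × 0.921 + 200 × 0.348 = 718 + 70 = 788
Population now: 0–19=850, 20–39=973, 40–59=1061, 60–79=1231, 80+=788
Total: 4450 → 4903; change = 453; percentage change = 10.2%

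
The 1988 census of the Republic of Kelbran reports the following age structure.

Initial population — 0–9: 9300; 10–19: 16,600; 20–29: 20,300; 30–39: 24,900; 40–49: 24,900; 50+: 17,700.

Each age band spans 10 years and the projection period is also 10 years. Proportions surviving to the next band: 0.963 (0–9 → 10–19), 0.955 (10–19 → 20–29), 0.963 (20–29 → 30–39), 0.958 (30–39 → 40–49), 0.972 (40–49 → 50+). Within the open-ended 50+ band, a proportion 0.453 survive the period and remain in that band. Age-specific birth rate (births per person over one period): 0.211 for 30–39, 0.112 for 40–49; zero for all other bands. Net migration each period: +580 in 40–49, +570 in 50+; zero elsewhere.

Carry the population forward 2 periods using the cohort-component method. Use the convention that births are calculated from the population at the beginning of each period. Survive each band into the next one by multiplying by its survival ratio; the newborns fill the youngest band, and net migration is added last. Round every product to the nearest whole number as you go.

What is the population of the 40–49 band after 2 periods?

19308

(Groups numbered youngest = 1 to oldest = 6.)
Period 1:
Births: 24900 * 0.211 = 5254 ; 24900 * 0.112 = 2789 → 8043
Group 2: 9300 * 0.963 = 8956
Group 3: 16600 * 0.955 = 15853
Group 4: 20300 * 0.963 = 19549
Group 5: 24900 * 0.958 = 23854
Group 6: 24900 * 0.972 + 17700 * 0.453 = 24203 + 8018 = 32221
Net migration: Group 5 + 580 → 24434; Group 6 + 570 → 32791
→ [8043, 8956, 15853, 19549, 24434, 32791]
Period 2:
Births: 19549 * 0.211 = 4125 ; 24434 * 0.112 = 2737 → 6862
Group 2: 8043 * 0.963 = 7745
Group 3: 8956 * 0.955 = 8553
Group 4: 15853 * 0.963 = 15266
Group 5: 19549 * 0.958 = 18728
Group 6: 24434 * 0.972 + 32791 * 0.453 = 23750 + 14854 = 38604
Net migration: Group 5 + 580 → 19308; Group 6 + 570 → 39174
→ [6862, 7745, 8553, 15266, 19308, 39174]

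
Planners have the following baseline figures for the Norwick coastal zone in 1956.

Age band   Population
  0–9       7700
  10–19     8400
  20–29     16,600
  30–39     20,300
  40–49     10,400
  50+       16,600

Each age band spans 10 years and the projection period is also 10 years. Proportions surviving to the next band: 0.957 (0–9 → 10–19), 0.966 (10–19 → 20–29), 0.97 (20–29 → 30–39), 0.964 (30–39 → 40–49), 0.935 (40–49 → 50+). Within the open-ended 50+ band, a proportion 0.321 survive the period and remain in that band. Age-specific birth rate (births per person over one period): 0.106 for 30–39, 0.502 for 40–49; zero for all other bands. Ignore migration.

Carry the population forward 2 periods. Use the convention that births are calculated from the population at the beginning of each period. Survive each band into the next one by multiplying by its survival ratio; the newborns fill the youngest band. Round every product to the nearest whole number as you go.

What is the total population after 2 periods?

Numbering the bands 1..6 from youngest to oldest:
[period 1]
Births: 20300 × 0.106 = 2152, 10400 × 0.502 = 5221 → 7373
Band 2: 7700 × 0.957 = 7369
Band 3: 8400 × 0.966 = 8114
Band 4: 16600 × 0.97 = 16102
Band 5: 20300 × 0.964 = 19569
Band 6: 10400 × 0.935 + 16600 × 0.321 = 9724 + 5329 = 15053
End of period: [7373, 7369, 8114, 16102, 19569, 15053]
[period 2]
Births: 16102 × 0.106 = 1707, 19569 × 0.502 = 9824 → 11531
Band 2: 7373 × 0.957 = 7056
Band 3: 7369 × 0.966 = 7118
Band 4: 8114 × 0.97 = 7871
Band 5: 16102 × 0.964 = 15522
Band 6: 19569 × 0.935 + 15053 × 0.321 = 18297 + 4832 = 23129
End of period: [11531, 7056, 7118, 7871, 15522, 23129]
Total after period 2: 11531 + 7056 + 7118 + 7871 + 15522 + 23129 = 72227

72227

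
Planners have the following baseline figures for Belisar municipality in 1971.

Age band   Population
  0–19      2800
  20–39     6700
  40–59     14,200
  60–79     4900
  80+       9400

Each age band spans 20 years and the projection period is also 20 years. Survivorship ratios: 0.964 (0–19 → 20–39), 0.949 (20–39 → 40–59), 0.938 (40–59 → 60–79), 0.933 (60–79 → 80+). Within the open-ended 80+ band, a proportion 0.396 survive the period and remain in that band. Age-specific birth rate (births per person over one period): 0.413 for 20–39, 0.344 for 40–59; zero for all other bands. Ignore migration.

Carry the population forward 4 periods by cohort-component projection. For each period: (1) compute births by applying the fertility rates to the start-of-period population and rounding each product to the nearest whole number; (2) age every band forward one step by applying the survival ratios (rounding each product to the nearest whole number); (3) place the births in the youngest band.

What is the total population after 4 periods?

24006

Period 1:
Births: 6700 * 0.413 = 2767 ; 14200 * 0.344 = 4885 ⇒ total 7652
20–39: 2800 * 0.964 = 2699
40–59: 6700 * 0.949 = 6358
60–79: 14200 * 0.938 = 13320
80+: 4900 * 0.933 + 9400 * 0.396 = 4572 + 3722 = 8294
→ [7652, 2699, 6358, 13320, 8294]
Period 2:
Births: 2699 * 0.413 = 1115 ; 6358 * 0.344 = 2187 ⇒ total 3302
20–39: 7652 * 0.964 = 7377
40–59: 2699 * 0.949 = 2561
60–79: 6358 * 0.938 = 5964
80+: 13320 * 0.933 + 8294 * 0.396 = 12428 + 3284 = 15712
→ [3302, 7377, 2561, 5964, 15712]
Period 3:
Births: 7377 * 0.413 = 3047 ; 2561 * 0.344 = 881 ⇒ total 3928
20–39: 3302 * 0.964 = 3183
40–59: 7377 * 0.949 = 7001
60–79: 2561 * 0.938 = 2402
80+: 5964 * 0.933 + 15712 * 0.396 = 5564 + 6222 = 11786
→ [3928, 3183, 7001, 2402, 11786]
Period 4:
Births: 3183 * 0.413 = 1315 ; 7001 * 0.344 = 2408 ⇒ total 3723
20–39: 3928 * 0.964 = 3787
40–59: 3183 * 0.949 = 3021
60–79: 7001 * 0.938 = 6567
80+: 2402 * 0.933 + 11786 * 0.396 = 2241 + 4667 = 6908
→ [3723, 3787, 3021, 6567, 6908]
Total after period 4: 3723 + 3787 + 3021 + 6567 + 6908 = 24006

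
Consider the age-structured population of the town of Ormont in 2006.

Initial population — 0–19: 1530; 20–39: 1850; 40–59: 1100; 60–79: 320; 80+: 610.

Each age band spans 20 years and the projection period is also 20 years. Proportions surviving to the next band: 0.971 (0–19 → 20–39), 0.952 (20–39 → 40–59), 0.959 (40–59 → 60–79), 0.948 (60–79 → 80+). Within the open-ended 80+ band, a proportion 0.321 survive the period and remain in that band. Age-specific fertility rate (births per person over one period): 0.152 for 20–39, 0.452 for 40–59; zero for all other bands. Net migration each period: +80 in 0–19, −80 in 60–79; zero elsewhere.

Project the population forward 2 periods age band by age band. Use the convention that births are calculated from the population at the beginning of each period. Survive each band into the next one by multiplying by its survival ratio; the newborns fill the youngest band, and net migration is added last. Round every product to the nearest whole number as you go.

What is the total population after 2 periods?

(Groups numbered youngest = 1 to oldest = 5.)
Period 1:
Births: 1850 * 0.152 = 281, 1100 * 0.452 = 497 → 778
Group 2: 1530 * 0.971 = 1486
Group 3: 1850 * 0.952 = 1761
Group 4: 1100 * 0.959 = 1055
Group 5: 320 * 0.948 + 610 * 0.321 = 303 + 196 = 499
Net migration: Group 1 + 80 → 858; Group 4 − 80 → 975
Giving 858 / 1486 / 1761 / 975 / 499.
Period 2:
Births: 1486 * 0.152 = 226, 1761 * 0.452 = 796 → 1022
Group 2: 858 * 0.971 = 833
Group 3: 1486 * 0.952 = 1415
Group 4: 1761 * 0.959 = 1689
Group 5: 975 * 0.948 + 499 * 0.321 = 924 + 160 = 1084
Net migration: Group 1 + 80 → 1102; Group 4 − 80 → 1609
Giving 1102 / 833 / 1415 / 1609 / 1084.
Total after period 2: 1102 + 833 + 1415 + 1609 + 1084 = 6043

6043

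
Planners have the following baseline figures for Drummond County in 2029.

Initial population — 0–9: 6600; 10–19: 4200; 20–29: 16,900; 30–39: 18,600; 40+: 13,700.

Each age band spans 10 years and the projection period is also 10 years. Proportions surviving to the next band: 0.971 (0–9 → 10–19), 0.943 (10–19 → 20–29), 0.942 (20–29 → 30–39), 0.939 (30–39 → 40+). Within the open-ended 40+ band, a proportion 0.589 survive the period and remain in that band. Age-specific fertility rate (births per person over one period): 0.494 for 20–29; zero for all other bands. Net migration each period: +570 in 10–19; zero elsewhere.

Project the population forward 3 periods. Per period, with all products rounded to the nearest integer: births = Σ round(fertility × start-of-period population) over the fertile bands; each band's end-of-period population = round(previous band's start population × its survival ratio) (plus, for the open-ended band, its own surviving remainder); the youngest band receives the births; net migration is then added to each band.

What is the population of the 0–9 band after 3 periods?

3251

— Period 1 —
Births: 16900 × 0.494 = 8349
10–19: 6600 × 0.971 = 6409
20–29: 4200 × 0.943 = 3961
30–39: 16900 × 0.942 = 15920
40+: 18600 × 0.939 + 13700 × 0.589 = 17465 + 8069 = 25534
Net migration: 10–19 + 570 → 6979
Giving 8349 / 6979 / 3961 / 15920 / 25534.
— Period 2 —
Births: 3961 × 0.494 = 1957
10–19: 8349 × 0.971 = 8107
20–29: 6979 × 0.943 = 6581
30–39: 3961 × 0.942 = 3731
40+: 15920 × 0.939 + 25534 × 0.589 = 14949 + 15040 = 29989
Net migration: 10–19 + 570 → 8677
Giving 1957 / 8677 / 6581 / 3731 / 29989.
— Period 3 —
Births: 6581 × 0.494 = 3251
10–19: 1957 × 0.971 = 1900
20–29: 8677 × 0.943 = 8182
30–39: 6581 × 0.942 = 6199
40+: 3731 × 0.939 + 29989 × 0.589 = 3503 + 17664 = 21167
Net migration: 10–19 + 570 → 2470
Giving 3251 / 2470 / 8182 / 6199 / 21167.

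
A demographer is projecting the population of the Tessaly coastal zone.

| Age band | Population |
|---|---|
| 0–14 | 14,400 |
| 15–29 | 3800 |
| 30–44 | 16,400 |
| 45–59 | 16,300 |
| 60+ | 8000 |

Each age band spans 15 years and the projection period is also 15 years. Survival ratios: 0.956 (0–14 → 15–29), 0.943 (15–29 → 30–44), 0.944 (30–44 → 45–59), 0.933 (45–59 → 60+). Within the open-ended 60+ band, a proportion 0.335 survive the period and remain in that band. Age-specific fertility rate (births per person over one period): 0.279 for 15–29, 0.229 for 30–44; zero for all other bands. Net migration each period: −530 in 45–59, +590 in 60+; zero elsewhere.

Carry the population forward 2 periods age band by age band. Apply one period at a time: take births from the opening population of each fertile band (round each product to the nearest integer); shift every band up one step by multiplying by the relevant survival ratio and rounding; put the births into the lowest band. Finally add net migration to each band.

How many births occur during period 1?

4816

Call the groups 1 to 5, youngest first.
[period 1]
Births: 3800 × 0.279 = 1060  |  16400 × 0.229 = 3756 ⇒ total 4816
Group 2: 14400 × 0.956 = 13766
Group 3: 3800 × 0.943 = 3583
Group 4: 16400 × 0.944 = 15482
Group 5: 16300 × 0.933 + 8000 × 0.335 = 15208 + 2680 = 17888
Net migration: Group 4 − 530 → 14952; Group 5 + 590 → 18478
End of period: [4816, 13766, 3583, 14952, 18478]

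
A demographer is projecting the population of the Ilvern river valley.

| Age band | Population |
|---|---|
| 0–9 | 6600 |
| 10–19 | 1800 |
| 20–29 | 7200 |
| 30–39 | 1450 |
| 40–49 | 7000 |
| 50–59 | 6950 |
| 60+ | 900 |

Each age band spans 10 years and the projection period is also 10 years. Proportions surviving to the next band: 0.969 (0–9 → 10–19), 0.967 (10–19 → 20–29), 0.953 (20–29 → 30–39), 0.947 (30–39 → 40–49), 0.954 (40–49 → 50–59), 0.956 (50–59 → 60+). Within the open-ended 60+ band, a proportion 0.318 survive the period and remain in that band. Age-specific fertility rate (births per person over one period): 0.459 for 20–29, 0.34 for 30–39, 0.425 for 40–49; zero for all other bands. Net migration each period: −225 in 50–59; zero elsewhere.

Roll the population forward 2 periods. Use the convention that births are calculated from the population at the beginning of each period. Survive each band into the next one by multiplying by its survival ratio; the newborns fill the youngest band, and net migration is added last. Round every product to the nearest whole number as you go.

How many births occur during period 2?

3716

Period 1.
Births: 7200 × 0.459 = 3305  |  1450 × 0.34 = 493  |  7000 × 0.425 = 2975 ⇒ total 6773
10–19: 6600 × 0.969 = 6395
20–29: 1800 × 0.967 = 1741
30–39: 7200 × 0.953 = 6862
40–49: 1450 × 0.947 = 1373
50–59: 7000 × 0.954 = 6678
60+: 6950 × 0.956 + 900 × 0.318 = 6644 + 286 = 6930
Net migration: 50–59 − 225 → 6453
Population now: 0–9=6773, 10–19=6395, 20–29=1741, 30–39=6862, 40–49=1373, 50–59=6453, 60+=6930
Period 2.
Births: 1741 × 0.459 = 799  |  6862 × 0.34 = 2333  |  1373 × 0.425 = 584 ⇒ total 3716
10–19: 6773 × 0.969 = 6563
20–29: 6395 × 0.967 = 6184
30–39: 1741 × 0.953 = 1659
40–49: 6862 × 0.947 = 6498
50–59: 1373 × 0.954 = 1310
60+: 6453 × 0.956 + 6930 × 0.318 = 6169 + 2204 = 8373
Net migration: 50–59 − 225 → 1085
Population now: 0–9=3716, 10–19=6563, 20–29=6184, 30–39=1659, 40–49=6498, 50–59=1085, 60+=8373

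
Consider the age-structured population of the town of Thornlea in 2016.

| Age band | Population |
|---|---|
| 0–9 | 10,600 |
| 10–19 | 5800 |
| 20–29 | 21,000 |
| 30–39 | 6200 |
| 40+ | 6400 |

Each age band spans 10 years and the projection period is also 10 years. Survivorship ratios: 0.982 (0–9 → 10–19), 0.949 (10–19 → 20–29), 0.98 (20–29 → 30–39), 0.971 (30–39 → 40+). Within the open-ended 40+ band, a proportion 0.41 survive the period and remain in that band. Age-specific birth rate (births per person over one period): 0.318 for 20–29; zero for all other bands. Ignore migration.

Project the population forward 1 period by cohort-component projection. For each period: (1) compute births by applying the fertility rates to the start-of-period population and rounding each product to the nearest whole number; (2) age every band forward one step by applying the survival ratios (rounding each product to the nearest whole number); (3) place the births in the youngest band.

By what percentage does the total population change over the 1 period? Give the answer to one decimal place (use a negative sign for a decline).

Let band 1 be 0–9 through band 5 = 40+.
[period 1]
Births: 21000 × 0.318 = 6678
Band 2: 10600 × 0.982 = 10409
Band 3: 5800 × 0.949 = 5504
Band 4: 21000 × 0.98 = 20580
Band 5: 6200 × 0.971 + 6400 × 0.41 = 6020 + 2624 = 8644
Giving 6678 / 10409 / 5504 / 20580 / 8644.
Total: 50000 → 51815; change = 1815; percentage change = 3.6%

3.6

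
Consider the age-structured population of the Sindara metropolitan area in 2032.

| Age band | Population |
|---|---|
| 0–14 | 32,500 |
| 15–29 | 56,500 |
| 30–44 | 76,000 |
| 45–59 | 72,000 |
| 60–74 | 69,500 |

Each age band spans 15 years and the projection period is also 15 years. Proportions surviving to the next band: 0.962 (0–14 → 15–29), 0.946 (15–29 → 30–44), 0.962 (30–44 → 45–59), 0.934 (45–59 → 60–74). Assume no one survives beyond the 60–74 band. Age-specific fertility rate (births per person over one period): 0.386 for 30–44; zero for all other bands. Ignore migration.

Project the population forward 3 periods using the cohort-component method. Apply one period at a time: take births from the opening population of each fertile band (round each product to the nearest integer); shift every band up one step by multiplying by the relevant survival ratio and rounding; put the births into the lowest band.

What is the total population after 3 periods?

134438

(Groups numbered youngest = 1 to oldest = 5.)
— Period 1 —
Births: 76000 × 0.386 = 29336
Group 2: 32500 × 0.962 = 31265
Group 3: 56500 × 0.946 = 53449
Group 4: 76000 × 0.962 = 73112
Group 5: 72000 × 0.934 = 67248
End of period: [29336, 31265, 53449, 73112, 67248]
— Period 2 —
Births: 53449 × 0.386 = 20631
Group 2: 29336 × 0.962 = 28221
Group 3: 31265 × 0.946 = 29577
Group 4: 53449 × 0.962 = 51418
Group 5: 73112 × 0.934 = 68287
End of period: [20631, 28221, 29577, 51418, 68287]
— Period 3 —
Births: 29577 × 0.386 = 11417
Group 2: 20631 × 0.962 = 19847
Group 3: 28221 × 0.946 = 26697
Group 4: 29577 × 0.962 = 28453
Group 5: 51418 × 0.934 = 48024
End of period: [11417, 19847, 26697, 28453, 48024]
Total after period 3: 11417 + 19847 + 26697 + 28453 + 48024 = 134438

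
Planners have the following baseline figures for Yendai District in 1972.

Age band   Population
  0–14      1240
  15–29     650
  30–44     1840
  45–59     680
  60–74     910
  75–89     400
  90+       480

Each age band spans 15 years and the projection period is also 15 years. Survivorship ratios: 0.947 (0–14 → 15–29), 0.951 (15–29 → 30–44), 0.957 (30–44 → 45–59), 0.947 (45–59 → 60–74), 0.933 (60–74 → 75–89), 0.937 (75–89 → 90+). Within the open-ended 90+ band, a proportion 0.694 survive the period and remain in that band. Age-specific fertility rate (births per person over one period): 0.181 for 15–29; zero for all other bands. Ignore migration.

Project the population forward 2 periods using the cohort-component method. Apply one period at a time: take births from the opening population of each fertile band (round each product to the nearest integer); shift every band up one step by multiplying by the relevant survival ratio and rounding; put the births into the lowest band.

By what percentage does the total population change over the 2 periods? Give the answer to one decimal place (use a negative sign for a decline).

-9.9

Call the bands 1 to 7, youngest first.
Period 1:
Births: 650 × 0.181 = 118
Band 2: 1240 × 0.947 = 1174
Band 3: 650 × 0.951 = 618
Band 4: 1840 × 0.957 = 1761
Band 5: 680 × 0.947 = 644
Band 6: 910 × 0.933 = 849
Band 7: 400 × 0.937 + 480 × 0.694 = 375 + 333 = 708
Giving 118 / 1174 / 618 / 1761 / 644 / 849 / 708.
Period 2:
Births: 1174 × 0.181 = 212
Band 2: 118 × 0.947 = 112
Band 3: 1174 × 0.951 = 1116
Band 4: 618 × 0.957 = 591
Band 5: 1761 × 0.947 = 1668
Band 6: 644 × 0.933 = 601
Band 7: 849 × 0.937 + 708 × 0.694 = 796 + 491 = 1287
Giving 212 / 112 / 1116 / 591 / 1668 / 601 / 1287.
Total: 6200 → 5587; change = -613; percentage change = -9.9%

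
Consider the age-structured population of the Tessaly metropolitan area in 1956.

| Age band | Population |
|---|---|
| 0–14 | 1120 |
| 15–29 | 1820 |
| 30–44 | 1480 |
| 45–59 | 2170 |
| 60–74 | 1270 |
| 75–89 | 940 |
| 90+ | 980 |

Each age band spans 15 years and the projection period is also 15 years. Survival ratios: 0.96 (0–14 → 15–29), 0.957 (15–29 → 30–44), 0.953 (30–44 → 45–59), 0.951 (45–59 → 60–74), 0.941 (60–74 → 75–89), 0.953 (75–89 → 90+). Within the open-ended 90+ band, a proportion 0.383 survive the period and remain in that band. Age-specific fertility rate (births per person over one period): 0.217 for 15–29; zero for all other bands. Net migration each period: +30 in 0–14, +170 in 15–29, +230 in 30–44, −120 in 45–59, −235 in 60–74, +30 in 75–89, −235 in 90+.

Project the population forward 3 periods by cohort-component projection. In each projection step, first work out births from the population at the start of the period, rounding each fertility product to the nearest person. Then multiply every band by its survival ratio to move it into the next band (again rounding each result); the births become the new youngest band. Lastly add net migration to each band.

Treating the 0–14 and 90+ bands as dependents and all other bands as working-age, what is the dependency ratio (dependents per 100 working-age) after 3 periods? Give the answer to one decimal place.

Call the bands 1 to 7, youngest first.
Period 1:
Births: 1820 × 0.217 = 395
Band 2: 1120 × 0.96 = 1075
Band 3: 1820 × 0.957 = 1742
Band 4: 1480 × 0.953 = 1410
Band 5: 2170 × 0.951 = 2064
Band 6: 1270 × 0.941 = 1195
Band 7: 940 × 0.953 + 980 × 0.383 = 896 + 375 = 1271
Net migration: Band 1 + 30 → 425; Band 2 + 170 → 1245; Band 3 + 230 → 1972; Band 4 − 120 → 1290; Band 5 − 235 → 1829; Band 6 + 30 → 1225; Band 7 − 235 → 1036
Giving 425 / 1245 / 1972 / 1290 / 1829 / 1225 / 1036.
Period 2:
Births: 1245 × 0.217 = 270
Band 2: 425 × 0.96 = 408
Band 3: 1245 × 0.957 = 1191
Band 4: 1972 × 0.953 = 1879
Band 5: 1290 × 0.951 = 1227
Band 6: 1829 × 0.941 = 1721
Band 7: 1225 × 0.953 + 1036 × 0.383 = 1167 + 397 = 1564
Net migration: Band 1 + 30 → 300; Band 2 + 170 → 578; Band 3 + 230 → 1421; Band 4 − 120 → 1759; Band 5 − 235 → 992; Band 6 + 30 → 1751; Band 7 − 235 → 1329
Giving 300 / 578 / 1421 / 1759 / 992 / 1751 / 1329.
Period 3:
Births: 578 × 0.217 = 125
Band 2: 300 × 0.96 = 288
Band 3: 578 × 0.957 = 553
Band 4: 1421 × 0.953 = 1354
Band 5: 1759 × 0.951 = 1673
Band 6: 992 × 0.941 = 933
Band 7: 1751 × 0.953 + 1329 × 0.383 = 1669 + 509 = 2178
Net migration: Band 1 + 30 → 155; Band 2 + 170 → 458; Band 3 + 230 → 783; Band 4 − 120 → 1234; Band 5 − 235 → 1438; Band 6 + 30 → 963; Band 7 − 235 → 1943
Giving 155 / 458 / 783 / 1234 / 1438 / 963 / 1943.
Dependents (band 0–14 + band 90+) = 155 + 1943 = 2098; working-age = 4876; ratio = 2098/4876 × 100 = 43.0

43.0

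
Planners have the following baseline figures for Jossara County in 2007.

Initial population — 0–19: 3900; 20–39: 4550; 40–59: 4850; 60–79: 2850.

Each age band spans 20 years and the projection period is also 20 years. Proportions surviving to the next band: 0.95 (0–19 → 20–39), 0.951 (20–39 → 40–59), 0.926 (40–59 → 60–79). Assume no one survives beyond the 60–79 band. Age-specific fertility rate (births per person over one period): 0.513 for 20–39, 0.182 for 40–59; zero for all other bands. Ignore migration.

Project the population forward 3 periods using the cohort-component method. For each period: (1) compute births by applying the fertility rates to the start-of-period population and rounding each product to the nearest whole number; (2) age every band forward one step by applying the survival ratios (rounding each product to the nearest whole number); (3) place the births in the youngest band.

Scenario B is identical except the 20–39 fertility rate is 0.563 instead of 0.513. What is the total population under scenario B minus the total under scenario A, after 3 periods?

— Period 1 —
Births: 4550 * 0.513 = 2334 ; 4850 * 0.182 = 883 → 3217
20–39: 3900 * 0.95 = 3705
40–59: 4550 * 0.951 = 4327
60–79: 4850 * 0.926 = 4491
Giving 3217 / 3705 / 4327 / 4491.
— Period 2 —
Births: 3705 * 0.513 = 1901 ; 4327 * 0.182 = 788 → 2689
20–39: 3217 * 0.95 = 3056
40–59: 3705 * 0.951 = 3523
60–79: 4327 * 0.926 = 4007
Giving 2689 / 3056 / 3523 / 4007.
— Period 3 —
Births: 3056 * 0.513 = 1568 ; 3523 * 0.182 = 641 → 2209
20–39: 2689 * 0.95 = 2555
40–59: 3056 * 0.951 = 2906
60–79: 3523 * 0.926 = 3262
Giving 2209 / 2555 / 2906 / 3262.
Scenario A total after 3 periods: 10932
Scenario B projection —
— Period 1 —
Births: 4550 * 0.563 = 2562 ; 4850 * 0.182 = 883 → 3445
20–39: 3900 * 0.95 = 3705
40–59: 4550 * 0.951 = 4327
60–79: 4850 * 0.926 = 4491
Giving 3445 / 3705 / 4327 / 4491.
— Period 2 —
Births: 3705 * 0.563 = 2086 ; 4327 * 0.182 = 788 → 2874
20–39: 3445 * 0.95 = 3273
40–59: 3705 * 0.951 = 3523
60–79: 4327 * 0.926 = 4007
Giving 2874 / 3273 / 3523 / 4007.
— Period 3 —
Births: 3273 * 0.563 = 1843 ; 3523 * 0.182 = 641 → 2484
20–39: 2874 * 0.95 = 2730
40–59: 3273 * 0.951 = 3113
60–79: 3523 * 0.926 = 3262
Giving 2484 / 2730 / 3113 / 3262.
Scenario B total after 3 periods: 11589
Difference B − A = 11589 − 10932 = 657

657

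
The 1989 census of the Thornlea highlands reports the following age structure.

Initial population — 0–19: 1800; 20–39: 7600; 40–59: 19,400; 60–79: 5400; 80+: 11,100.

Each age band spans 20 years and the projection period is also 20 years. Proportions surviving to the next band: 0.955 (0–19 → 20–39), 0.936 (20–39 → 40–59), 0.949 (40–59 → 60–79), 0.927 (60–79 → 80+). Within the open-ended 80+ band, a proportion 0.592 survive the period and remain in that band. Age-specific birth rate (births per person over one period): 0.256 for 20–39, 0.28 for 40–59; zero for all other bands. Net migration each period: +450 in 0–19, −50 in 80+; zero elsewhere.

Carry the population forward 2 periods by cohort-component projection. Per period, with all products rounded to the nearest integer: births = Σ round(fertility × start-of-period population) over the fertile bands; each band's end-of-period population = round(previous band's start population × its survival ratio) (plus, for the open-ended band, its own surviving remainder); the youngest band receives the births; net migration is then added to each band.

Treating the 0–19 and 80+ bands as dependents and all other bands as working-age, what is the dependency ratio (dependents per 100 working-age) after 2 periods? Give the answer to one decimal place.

168.7

— Period 1 —
Births: 7600 × 0.256 = 1946 ; 19400 × 0.28 = 5432 → 7378
20–39: 1800 × 0.955 = 1719
40–59: 7600 × 0.936 = 7114
60–79: 19400 × 0.949 = 18411
80+: 5400 × 0.927 + 11100 × 0.592 = 5006 + 6571 = 11577
Net migration: 0–19 + 450 → 7828; 80+ − 50 → 11527
→ [7828, 1719, 7114, 18411, 11527]
— Period 2 —
Births: 1719 × 0.256 = 440 ; 7114 × 0.28 = 1992 → 2432
20–39: 7828 × 0.955 = 7476
40–59: 1719 × 0.936 = 1609
60–79: 7114 × 0.949 = 6751
80+: 18411 × 0.927 + 11527 × 0.592 = 17067 + 6824 = 23891
Net migration: 0–19 + 450 → 2882; 80+ − 50 → 23841
→ [2882, 7476, 1609, 6751, 23841]
Dependents (band 0–19 + band 80+) = 2882 + 23841 = 26723; working-age = 15836; ratio = 26723/15836 × 100 = 168.7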